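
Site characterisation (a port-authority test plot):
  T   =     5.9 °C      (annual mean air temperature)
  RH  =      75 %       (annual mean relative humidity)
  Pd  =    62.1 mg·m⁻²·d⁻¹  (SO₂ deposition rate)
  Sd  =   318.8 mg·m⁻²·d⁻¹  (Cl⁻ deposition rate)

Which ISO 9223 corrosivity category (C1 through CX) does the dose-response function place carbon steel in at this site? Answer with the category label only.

C5

carbon steel: temperature factor f = +0.150·(-4.1) = -0.6150
  SO₂ term: 1.77·62.1^0.52·exp(0.02·75-0.6150) = 36.71
  Cl⁻ term: 0.102·318.8^0.62·exp(0.033·75+0.04·5.9) = 54.72
  r_corr = 36.71 + 54.72 = 91.43 μm/a
ISO 9223 Table 2 (carbon steel): 80 < 91.4 ≤ 200 μm/a ⇒ C5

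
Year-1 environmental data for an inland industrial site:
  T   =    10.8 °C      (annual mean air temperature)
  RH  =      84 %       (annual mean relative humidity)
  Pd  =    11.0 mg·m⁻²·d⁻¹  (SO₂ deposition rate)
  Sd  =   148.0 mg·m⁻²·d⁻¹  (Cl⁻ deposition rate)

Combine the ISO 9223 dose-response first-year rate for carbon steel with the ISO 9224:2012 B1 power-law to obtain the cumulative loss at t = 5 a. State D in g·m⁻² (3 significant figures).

D(5) = 1.59e+03 g·m⁻²

carbon steel: T>10 °C ⇒ hinge -0.054·(10.8−10) = -0.0432
  sulphur-dioxide contribution → 31.65 μm/a
  chloride contribution → 55.67 μm/a
  total first-year rate 87.32 μm/a
Long-term exponent b (ISO 9224 Table 2, B1) = 0.523
  D(5) = 87.32 × 5^0.523 = 87.32 × 2.32 = 202.6 μm
  Mass loss = 202.6 μm × 7.85 g/cm³ = 1591 g·m⁻²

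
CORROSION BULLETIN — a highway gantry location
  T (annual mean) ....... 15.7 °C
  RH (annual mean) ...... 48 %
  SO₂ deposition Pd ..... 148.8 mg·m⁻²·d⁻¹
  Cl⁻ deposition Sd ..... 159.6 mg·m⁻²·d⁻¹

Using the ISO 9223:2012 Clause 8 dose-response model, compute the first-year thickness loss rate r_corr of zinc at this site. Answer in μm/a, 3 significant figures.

r_corr = 2.47 μm/a

zinc: T>10 °C ⇒ hinge -0.071·(15.7−10) = -0.4047
  Pd branch = 0.0129·Pd^0.44·e^(0.046·RH+f) = 0.7075 μm/a
  Sd branch = 0.0175·Sd^0.57·e^(0.008·RH+0.085·T) = 1.758 μm/a
  sum: 0.7075 + 1.758 → r_corr = 2.466 μm/a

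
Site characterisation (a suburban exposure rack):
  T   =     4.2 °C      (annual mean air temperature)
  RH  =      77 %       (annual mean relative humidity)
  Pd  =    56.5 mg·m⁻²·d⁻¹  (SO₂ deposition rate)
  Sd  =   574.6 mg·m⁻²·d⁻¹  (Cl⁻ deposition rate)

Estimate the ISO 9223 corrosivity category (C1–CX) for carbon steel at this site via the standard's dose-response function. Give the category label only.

C5

carbon steel: T≤10 °C ⇒ hinge +0.150·(4.2−10) = -0.8700
  Pd branch = 1.77·Pd^0.52·e^(0.02·RH+f) = 28.18 μm/a
  Sd branch = 0.102·Sd^0.62·e^(0.033·RH+0.04·T) = 78.69 μm/a
  sum: 28.18 + 78.69 → r_corr = 106.9 μm/a
Category bounds: 80…200 μm/a bracket r_corr ⇒ C5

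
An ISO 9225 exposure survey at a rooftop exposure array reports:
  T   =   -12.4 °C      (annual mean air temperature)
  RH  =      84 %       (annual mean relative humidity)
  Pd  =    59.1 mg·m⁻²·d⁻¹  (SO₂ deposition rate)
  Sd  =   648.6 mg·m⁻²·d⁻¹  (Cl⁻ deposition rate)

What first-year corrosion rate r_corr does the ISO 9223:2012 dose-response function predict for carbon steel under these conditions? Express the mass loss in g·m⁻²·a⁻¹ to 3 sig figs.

r_corr = 453 g·m⁻²·a⁻¹

carbon steel: temperature factor f = +0.150·(-22.4) = -3.3600
  Pd branch = 1.77·Pd^0.52·e^(0.02·RH+f) = 2.752 μm/a
  Cl⁻ term: 0.102·648.6^0.62·exp(0.033·84+0.04·-12.4) = 55.01
  sum: 2.752 + 55.01 → r_corr = 57.77 μm/a
Convert to mass loss: 57.77 μm/a × 7.85 g/cm³ = 453.5 g·m⁻²·a⁻¹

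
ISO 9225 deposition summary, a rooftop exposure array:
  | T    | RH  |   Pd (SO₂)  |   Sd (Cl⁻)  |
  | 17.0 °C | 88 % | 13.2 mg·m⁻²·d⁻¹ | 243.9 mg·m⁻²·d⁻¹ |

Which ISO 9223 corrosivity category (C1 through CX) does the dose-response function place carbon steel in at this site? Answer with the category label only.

carbon steel: T>10 °C ⇒ hinge -0.054·(17.0−10) = -0.3780
  SO₂ term: 1.77·13.2^0.52·exp(0.02·88-0.3780) = 26.97
  Sd branch = 0.102·Sd^0.62·e^(0.033·RH+0.04·T) = 111 μm/a
  sum: 26.97 + 111 → r_corr = 137.9 μm/a
ISO 9223 Table 2 (carbon steel): 80 < 138 ≤ 200 μm/a ⇒ C5

C5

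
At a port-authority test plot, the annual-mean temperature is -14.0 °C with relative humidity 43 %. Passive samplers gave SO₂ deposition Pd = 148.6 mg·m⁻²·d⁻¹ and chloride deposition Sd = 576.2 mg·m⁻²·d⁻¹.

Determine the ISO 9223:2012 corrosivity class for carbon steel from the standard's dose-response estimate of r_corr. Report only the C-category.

C2

carbon steel: f(T) = +0.150·(T−10) [T≤10 °C] = -3.6000
  SO₂ term: 1.77·148.6^0.52·exp(0.02·43-3.6000) = 1.54
  Cl⁻ term: 0.102·576.2^0.62·exp(0.033·43+0.04·-14.0) = 12.39
  sum: 1.54 + 12.39 → r_corr = 13.93 μm/a
13.9 μm/a falls in (1.3, 25] for carbon steel → category C2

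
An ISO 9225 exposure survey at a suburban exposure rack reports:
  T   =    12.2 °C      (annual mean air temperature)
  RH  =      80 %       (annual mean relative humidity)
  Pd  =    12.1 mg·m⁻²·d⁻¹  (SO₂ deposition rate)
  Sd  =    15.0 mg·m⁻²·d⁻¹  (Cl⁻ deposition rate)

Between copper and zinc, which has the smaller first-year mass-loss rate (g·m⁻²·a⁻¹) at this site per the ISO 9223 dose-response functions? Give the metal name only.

zinc

copper: f(T) = -0.080·(T−10) [T>10 °C] = -0.1760
  sulphur-dioxide contribution → 0.9533 μm/a
  chloride contribution → 0.6897 μm/a
  total first-year rate 1.643 μm/a
  mass loss = 1.643 μm/a × 8.96 g/cm³ = 14.72 g·m⁻²·a⁻¹
zinc: temperature factor f = -0.071·(2.2) = -0.1562
  sulphur-dioxide contribution → 1.31 μm/a
  chloride contribution → 0.4382 μm/a
  total first-year rate 1.749 μm/a
  mass loss = 1.749 μm/a × 7.14 g/cm³ = 12.48 g·m⁻²·a⁻¹
Ordering by g·m⁻²·a⁻¹: copper (14.7) > zinc (12.5)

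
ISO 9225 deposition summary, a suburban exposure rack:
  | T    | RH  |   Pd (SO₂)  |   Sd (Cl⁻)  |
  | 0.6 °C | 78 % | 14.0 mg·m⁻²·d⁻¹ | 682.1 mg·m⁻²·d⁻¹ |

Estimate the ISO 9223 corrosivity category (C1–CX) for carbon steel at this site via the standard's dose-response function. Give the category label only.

C5

carbon steel: f(T) = +0.150·(T−10) [T≤10 °C] = -1.4100
  sulphur-dioxide contribution → 8.112 μm/a
  chloride contribution → 78.32 μm/a
  ⇒ r_corr(carbon steel) = 86.43 μm/a
Category bounds: 80…200 μm/a bracket r_corr ⇒ C5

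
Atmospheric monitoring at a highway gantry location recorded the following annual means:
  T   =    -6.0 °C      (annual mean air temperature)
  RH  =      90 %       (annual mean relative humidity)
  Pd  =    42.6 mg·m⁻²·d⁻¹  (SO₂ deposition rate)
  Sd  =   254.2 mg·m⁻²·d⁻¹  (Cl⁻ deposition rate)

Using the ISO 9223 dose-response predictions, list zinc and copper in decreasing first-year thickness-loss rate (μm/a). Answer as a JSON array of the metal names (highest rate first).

zinc: f(T) = +0.038·(T−10) [T≤10 °C] = -0.6080
  Pd branch = 0.0129·Pd^0.44·e^(0.046·RH+f) = 2.299 μm/a
  Cl⁻ term: 0.0175·254.2^0.57·exp(0.008·90+0.085·-6.0) = 0.5072
  r_corr = 2.299 + 0.5072 = 2.806 μm/a
copper: f(T) = +0.126·(T−10) [T≤10 °C] = -2.0160
  Pd branch = 0.0053·Pd^0.26·e^(0.059·RH+f) = 0.3789 μm/a
  Sd branch = 0.01025·Sd^0.27·e^(0.036·RH+0.049·T) = 0.8701 μm/a
  sum: 0.3789 + 0.8701 → r_corr = 1.249 μm/a
Ordering by μm/a: zinc (2.81) > copper (1.25)

["zinc", "copper"]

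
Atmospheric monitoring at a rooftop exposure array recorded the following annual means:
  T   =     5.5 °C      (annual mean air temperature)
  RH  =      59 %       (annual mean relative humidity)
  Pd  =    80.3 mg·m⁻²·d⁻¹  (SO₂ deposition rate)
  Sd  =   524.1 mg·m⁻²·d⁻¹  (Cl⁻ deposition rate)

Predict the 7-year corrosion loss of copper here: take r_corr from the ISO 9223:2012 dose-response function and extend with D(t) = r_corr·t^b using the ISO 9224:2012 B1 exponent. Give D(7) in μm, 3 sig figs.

copper: T≤10 °C ⇒ hinge +0.126·(5.5−10) = -0.5670
  Pd branch = 0.0053·Pd^0.26·e^(0.059·RH+f) = 0.3055 μm/a
  Cl⁻ term: 0.01025·524.1^0.27·exp(0.036·59+0.049·5.5) = 0.6088
  sum: 0.3055 + 0.6088 → r_corr = 0.9143 μm/a
ISO 9224: D(t) = r_corr · t^b with b = 0.667 (copper, B1)
  D(7) = 0.9143 × 7^0.667 = 0.9143 × 3.662 = 3.348 μm

D(7) = 3.35 μm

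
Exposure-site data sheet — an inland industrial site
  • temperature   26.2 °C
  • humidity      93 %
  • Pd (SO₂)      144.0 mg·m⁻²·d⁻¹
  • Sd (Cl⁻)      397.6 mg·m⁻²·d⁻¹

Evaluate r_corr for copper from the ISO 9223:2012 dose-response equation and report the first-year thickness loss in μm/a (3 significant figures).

r_corr = 6.57 μm/a

copper: temperature factor f = -0.080·(16.2) = -1.2960
  sulphur-dioxide contribution → 1.275 μm/a
  chloride contribution → 5.298 μm/a
  total first-year rate 6.574 μm/a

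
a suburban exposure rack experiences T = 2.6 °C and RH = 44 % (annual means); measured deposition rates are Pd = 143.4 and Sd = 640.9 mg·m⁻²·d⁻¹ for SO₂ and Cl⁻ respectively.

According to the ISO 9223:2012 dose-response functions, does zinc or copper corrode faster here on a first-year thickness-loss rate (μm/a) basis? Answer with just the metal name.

zinc

zinc: temperature factor f = +0.038·(-7.4) = -0.2812
  Pd branch = 0.0129·Pd^0.44·e^(0.046·RH+f) = 0.6552 μm/a
  Cl⁻ term: 0.0175·640.9^0.57·exp(0.008·44+0.085·2.6) = 1.235
  sum: 0.6552 + 1.235 → r_corr = 1.89 μm/a
copper: temperature factor f = +0.126·(-7.4) = -0.9324
  Pd branch = 0.0053·Pd^0.26·e^(0.059·RH+f) = 0.1017 μm/a
  Sd branch = 0.01025·Sd^0.27·e^(0.036·RH+0.049·T) = 0.3249 μm/a
  sum: 0.1017 + 0.3249 → r_corr = 0.4267 μm/a
Ordering by μm/a: zinc (1.89) > copper (0.427)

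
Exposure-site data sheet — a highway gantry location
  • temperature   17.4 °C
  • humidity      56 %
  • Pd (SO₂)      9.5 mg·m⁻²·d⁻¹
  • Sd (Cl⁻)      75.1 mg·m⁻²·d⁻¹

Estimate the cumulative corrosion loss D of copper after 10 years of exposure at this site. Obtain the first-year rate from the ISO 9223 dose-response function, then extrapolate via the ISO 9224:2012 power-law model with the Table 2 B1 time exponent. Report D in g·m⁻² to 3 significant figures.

D(10) = 30.1 g·m⁻²

copper: f(T) = -0.080·(T−10) [T>10 °C] = -0.5920
  SO₂ term: 0.0053·9.5^0.26·exp(0.059·56-0.5920) = 0.1433
  Cl⁻ term: 0.01025·75.1^0.27·exp(0.036·56+0.049·17.4) = 0.5794
  r_corr = 0.1433 + 0.5794 = 0.7227 μm/a
Power-law: D(10) = r_corr · 10^0.667
  D(10) = 0.7227 × 10^0.667 = 0.7227 × 4.645 = 3.357 μm
  Mass loss = 3.357 μm × 8.96 g/cm³ = 30.08 g·m⁻²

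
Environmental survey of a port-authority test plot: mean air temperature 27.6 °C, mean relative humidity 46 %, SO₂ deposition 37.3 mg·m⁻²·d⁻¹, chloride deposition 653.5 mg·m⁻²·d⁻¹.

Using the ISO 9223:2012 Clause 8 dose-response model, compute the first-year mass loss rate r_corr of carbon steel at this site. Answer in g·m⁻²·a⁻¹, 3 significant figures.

r_corr = 702 g·m⁻²·a⁻¹

carbon steel: temperature factor f = -0.054·(17.6) = -0.9504
  Pd branch = 1.77·Pd^0.52·e^(0.02·RH+f) = 11.27 μm/a
  Cl⁻ term: 0.102·653.5^0.62·exp(0.033·46+0.04·27.6) = 78.12
  r_corr = 11.27 + 78.12 = 89.4 μm/a
Convert to mass loss: 89.4 μm/a × 7.85 g/cm³ = 701.8 g·m⁻²·a⁻¹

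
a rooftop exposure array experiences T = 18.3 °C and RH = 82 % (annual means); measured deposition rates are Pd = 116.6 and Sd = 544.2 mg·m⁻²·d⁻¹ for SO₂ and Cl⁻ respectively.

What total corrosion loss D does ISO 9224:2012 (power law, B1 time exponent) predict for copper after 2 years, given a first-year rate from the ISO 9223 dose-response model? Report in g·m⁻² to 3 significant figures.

D(2) = 54.4 g·m⁻²

copper: T>10 °C ⇒ hinge -0.080·(18.3−10) = -0.6640
  Pd branch = 0.0053·Pd^0.26·e^(0.059·RH+f) = 1.187 μm/a
  Sd branch = 0.01025·Sd^0.27·e^(0.036·RH+0.049·T) = 2.635 μm/a
  r_corr = 1.187 + 2.635 = 3.822 μm/a
Power-law: D(2) = r_corr · 2^0.667
  D(2) = 3.822 × 2^0.667 = 3.822 × 1.588 = 6.069 μm
  Mass loss = 6.069 μm × 8.96 g/cm³ = 54.38 g·m⁻²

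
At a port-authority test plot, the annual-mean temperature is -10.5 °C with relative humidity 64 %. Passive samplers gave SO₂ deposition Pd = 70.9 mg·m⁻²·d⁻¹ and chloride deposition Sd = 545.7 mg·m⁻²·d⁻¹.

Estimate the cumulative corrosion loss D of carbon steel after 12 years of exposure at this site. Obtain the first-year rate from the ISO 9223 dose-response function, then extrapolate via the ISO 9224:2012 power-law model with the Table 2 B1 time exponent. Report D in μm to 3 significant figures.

carbon steel: T≤10 °C ⇒ hinge +0.150·(-10.5−10) = -3.0750
  sulphur-dioxide contribution → 2.696 μm/a
  chloride contribution → 27.56 μm/a
  ⇒ r_corr(carbon steel) = 30.26 μm/a
Long-term exponent b (ISO 9224 Table 2, B1) = 0.523
  D(12) = 30.26 × 12^0.523 = 30.26 × 3.668 = 111 μm

D(12) = 111 μm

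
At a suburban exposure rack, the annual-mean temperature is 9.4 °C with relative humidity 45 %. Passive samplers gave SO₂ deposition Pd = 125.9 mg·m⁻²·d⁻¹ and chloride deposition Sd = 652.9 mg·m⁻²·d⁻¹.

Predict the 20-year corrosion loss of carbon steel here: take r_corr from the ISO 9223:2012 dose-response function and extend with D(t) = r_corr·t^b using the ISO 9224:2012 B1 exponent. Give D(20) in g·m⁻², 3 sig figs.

D(20) = 3.22e+03 g·m⁻²

carbon steel: temperature factor f = +0.150·(-0.6) = -0.0900
  SO₂ term: 1.77·125.9^0.52·exp(0.02·45-0.0900) = 49.18
  Cl⁻ term: 0.102·652.9^0.62·exp(0.033·45+0.04·9.4) = 36.48
  r_corr = 49.18 + 36.48 = 85.66 μm/a
Long-term exponent b (ISO 9224 Table 2, B1) = 0.523
  D(20) = 85.66 × 20^0.523 = 85.66 × 4.791 = 410.4 μm
  Mass loss = 410.4 μm × 7.85 g/cm³ = 3222 g·m⁻²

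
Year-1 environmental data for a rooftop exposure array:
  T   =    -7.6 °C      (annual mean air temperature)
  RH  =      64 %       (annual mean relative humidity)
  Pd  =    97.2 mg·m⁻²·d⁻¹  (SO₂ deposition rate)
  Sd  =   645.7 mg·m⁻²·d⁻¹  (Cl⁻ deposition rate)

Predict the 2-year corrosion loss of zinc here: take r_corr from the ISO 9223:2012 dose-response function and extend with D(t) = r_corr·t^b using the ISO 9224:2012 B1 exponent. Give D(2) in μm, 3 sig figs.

zinc: f(T) = +0.038·(T−10) [T≤10 °C] = -0.6688
  SO₂ term: 0.0129·97.2^0.44·exp(0.046·64-0.6688) = 0.9403
  Cl⁻ term: 0.0175·645.7^0.57·exp(0.008·64+0.085·-7.6) = 0.6117
  sum: 0.9403 + 0.6117 → r_corr = 1.552 μm/a
Power-law: D(2) = r_corr · 2^0.813
  D(2) = 1.552 × 2^0.813 = 1.552 × 1.757 = 2.727 μm

D(2) = 2.73 μm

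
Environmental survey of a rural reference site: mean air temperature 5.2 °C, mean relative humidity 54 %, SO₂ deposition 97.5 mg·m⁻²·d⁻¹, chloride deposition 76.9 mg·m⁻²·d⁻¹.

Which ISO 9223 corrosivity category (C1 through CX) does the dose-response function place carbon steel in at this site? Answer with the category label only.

C3

carbon steel: f(T) = +0.150·(T−10) [T≤10 °C] = -0.7200
  SO₂ term: 1.77·97.5^0.52·exp(0.02·54-0.7200) = 27.45
  Cl⁻ term: 0.102·76.9^0.62·exp(0.033·54+0.04·5.2) = 11.02
  r_corr = 27.45 + 11.02 = 38.47 μm/a
38.5 μm/a falls in (25, 50] for carbon steel → category C3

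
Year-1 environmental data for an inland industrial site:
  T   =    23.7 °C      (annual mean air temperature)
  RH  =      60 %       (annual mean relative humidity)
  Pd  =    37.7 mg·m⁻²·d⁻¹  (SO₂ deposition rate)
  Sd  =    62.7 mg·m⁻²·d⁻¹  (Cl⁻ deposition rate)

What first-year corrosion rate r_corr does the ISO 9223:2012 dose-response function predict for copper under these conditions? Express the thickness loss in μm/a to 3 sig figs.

r_corr = 1.02 μm/a

copper: f(T) = -0.080·(T−10) [T>10 °C] = -1.0960
  SO₂ term: 0.0053·37.7^0.26·exp(0.059·60-1.0960) = 0.1569
  Sd branch = 0.01025·Sd^0.27·e^(0.036·RH+0.049·T) = 0.8678 μm/a
  sum: 0.1569 + 0.8678 → r_corr = 1.025 μm/a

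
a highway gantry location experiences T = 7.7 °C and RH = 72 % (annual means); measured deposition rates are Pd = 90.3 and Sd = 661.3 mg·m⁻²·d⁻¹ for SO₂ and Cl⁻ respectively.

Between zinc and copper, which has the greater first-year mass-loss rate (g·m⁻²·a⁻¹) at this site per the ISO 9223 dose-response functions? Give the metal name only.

zinc

zinc: temperature factor f = +0.038·(-2.3) = -0.0874
  sulphur-dioxide contribution → 2.352 μm/a
  chloride contribution → 2.427 μm/a
  ⇒ r_corr(zinc) = 4.779 μm/a
  mass loss = 4.779 μm/a × 7.14 g/cm³ = 34.12 g·m⁻²·a⁻¹
copper: T≤10 °C ⇒ hinge +0.126·(7.7−10) = -0.2898
  sulphur-dioxide contribution → 0.8949 μm/a
  chloride contribution → 1.153 μm/a
  total first-year rate 2.048 μm/a
  mass loss = 2.048 μm/a × 8.96 g/cm³ = 18.35 g·m⁻²·a⁻¹
Ordering by g·m⁻²·a⁻¹: zinc (34.1) > copper (18.3)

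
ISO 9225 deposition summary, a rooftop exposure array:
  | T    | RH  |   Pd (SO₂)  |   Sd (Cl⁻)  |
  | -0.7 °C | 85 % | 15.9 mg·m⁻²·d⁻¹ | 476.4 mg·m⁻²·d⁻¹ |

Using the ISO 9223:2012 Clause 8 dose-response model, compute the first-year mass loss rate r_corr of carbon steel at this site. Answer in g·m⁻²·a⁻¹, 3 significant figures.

r_corr = 653 g·m⁻²·a⁻¹

carbon steel: T≤10 °C ⇒ hinge +0.150·(-0.7−10) = -1.6050
  sulphur-dioxide contribution → 8.203 μm/a
  chloride contribution → 74.99 μm/a
  total first-year rate 83.19 μm/a
Convert to mass loss: 83.19 μm/a × 7.85 g/cm³ = 653 g·m⁻²·a⁻¹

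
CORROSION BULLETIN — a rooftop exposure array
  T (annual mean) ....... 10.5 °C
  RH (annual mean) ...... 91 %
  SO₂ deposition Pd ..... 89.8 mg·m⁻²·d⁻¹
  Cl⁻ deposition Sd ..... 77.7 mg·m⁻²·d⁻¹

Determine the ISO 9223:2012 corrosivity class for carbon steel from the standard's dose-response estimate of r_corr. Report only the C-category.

carbon steel: f(T) = -0.054·(T−10) [T>10 °C] = -0.0270
  sulphur-dioxide contribution → 110.2 μm/a
  chloride contribution → 46.48 μm/a
  total first-year rate 156.7 μm/a
157 μm/a falls in (80, 200] for carbon steel → category C5

C5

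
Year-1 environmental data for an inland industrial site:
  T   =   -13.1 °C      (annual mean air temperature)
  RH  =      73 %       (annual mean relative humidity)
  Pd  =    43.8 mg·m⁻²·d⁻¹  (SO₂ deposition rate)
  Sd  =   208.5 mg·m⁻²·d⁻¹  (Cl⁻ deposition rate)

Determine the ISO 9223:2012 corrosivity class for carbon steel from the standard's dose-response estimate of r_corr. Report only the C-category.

carbon steel: T≤10 °C ⇒ hinge +0.150·(-13.1−10) = -3.4650
  SO₂ term: 1.77·43.8^0.52·exp(0.02·73-3.4650) = 1.701
  Sd branch = 0.102·Sd^0.62·e^(0.033·RH+0.04·T) = 18.41 μm/a
  r_corr = 1.701 + 18.41 = 20.11 μm/a
Category bounds: 1.3…25 μm/a bracket r_corr ⇒ C2

C2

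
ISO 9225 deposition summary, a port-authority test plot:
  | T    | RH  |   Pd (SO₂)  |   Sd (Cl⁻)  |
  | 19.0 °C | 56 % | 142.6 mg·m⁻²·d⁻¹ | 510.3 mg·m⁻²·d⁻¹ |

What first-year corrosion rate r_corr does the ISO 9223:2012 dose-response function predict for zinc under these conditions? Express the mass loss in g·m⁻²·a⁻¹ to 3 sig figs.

r_corr = 40.0 g·m⁻²·a⁻¹

zinc: f(T) = -0.071·(T−10) [T>10 °C] = -0.6390
  SO₂ term: 0.0129·142.6^0.44·exp(0.046·56-0.6390) = 0.7937
  Cl⁻ term: 0.0175·510.3^0.57·exp(0.008·56+0.085·19.0) = 4.813
  sum: 0.7937 + 4.813 → r_corr = 5.607 μm/a
Convert to mass loss: 5.607 μm/a × 7.14 g/cm³ = 40.03 g·m⁻²·a⁻¹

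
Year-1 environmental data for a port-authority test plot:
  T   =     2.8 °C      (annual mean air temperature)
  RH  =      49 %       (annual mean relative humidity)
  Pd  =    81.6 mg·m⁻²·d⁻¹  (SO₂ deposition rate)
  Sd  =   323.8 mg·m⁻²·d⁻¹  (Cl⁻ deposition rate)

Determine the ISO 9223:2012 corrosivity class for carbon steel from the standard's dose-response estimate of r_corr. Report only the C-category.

C3

carbon steel: T≤10 °C ⇒ hinge +0.150·(2.8−10) = -1.0800
  sulphur-dioxide contribution → 15.8 μm/a
  chloride contribution → 20.7 μm/a
  total first-year rate 36.49 μm/a
Category bounds: 25…50 μm/a bracket r_corr ⇒ C3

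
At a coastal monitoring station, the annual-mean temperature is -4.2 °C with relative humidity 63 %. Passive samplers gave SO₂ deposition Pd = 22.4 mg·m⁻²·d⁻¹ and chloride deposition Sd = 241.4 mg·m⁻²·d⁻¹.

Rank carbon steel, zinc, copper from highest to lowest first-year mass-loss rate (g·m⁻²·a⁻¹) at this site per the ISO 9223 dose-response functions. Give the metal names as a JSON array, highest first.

["carbon steel", "zinc", "copper"]

carbon steel: temperature factor f = +0.150·(-14.2) = -2.1300
  SO₂ term: 1.77·22.4^0.52·exp(0.02·63-2.1300) = 3.735
  Cl⁻ term: 0.102·241.4^0.62·exp(0.033·63+0.04·-4.2) = 20.69
  sum: 3.735 + 20.69 → r_corr = 24.43 μm/a
  mass loss = 24.43 μm/a × 7.85 g/cm³ = 191.8 g·m⁻²·a⁻¹
zinc: temperature factor f = +0.038·(-14.2) = -0.5396
  SO₂ term: 0.0129·22.4^0.44·exp(0.046·63-0.5396) = 0.5357
  Sd branch = 0.0175·Sd^0.57·e^(0.008·RH+0.085·T) = 0.4624 μm/a
  r_corr = 0.5357 + 0.4624 = 0.9981 μm/a
  mass loss = 0.9981 μm/a × 7.14 g/cm³ = 7.127 g·m⁻²·a⁻¹
copper: T≤10 °C ⇒ hinge +0.126·(-4.2−10) = -1.7892
  Pd branch = 0.0053·Pd^0.26·e^(0.059·RH+f) = 0.08177 μm/a
  Sd branch = 0.01025·Sd^0.27·e^(0.036·RH+0.049·T) = 0.3545 μm/a
  r_corr = 0.08177 + 0.3545 = 0.4363 μm/a
  mass loss = 0.4363 μm/a × 8.96 g/cm³ = 3.909 g·m⁻²·a⁻¹
Ordering by g·m⁻²·a⁻¹: carbon steel (192) > zinc (7.13) > copper (3.91)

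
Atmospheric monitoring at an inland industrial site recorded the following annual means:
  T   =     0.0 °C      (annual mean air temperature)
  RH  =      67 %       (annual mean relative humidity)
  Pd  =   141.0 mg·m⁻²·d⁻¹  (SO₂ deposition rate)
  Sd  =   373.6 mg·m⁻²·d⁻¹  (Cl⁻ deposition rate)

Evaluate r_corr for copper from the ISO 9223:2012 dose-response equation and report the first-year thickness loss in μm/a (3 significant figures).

copper: f(T) = +0.126·(T−10) [T≤10 °C] = -1.2600
  sulphur-dioxide contribution → 0.2835 μm/a
  chloride contribution → 0.566 μm/a
  ⇒ r_corr(copper) = 0.8495 μm/a

r_corr = 0.850 μm/a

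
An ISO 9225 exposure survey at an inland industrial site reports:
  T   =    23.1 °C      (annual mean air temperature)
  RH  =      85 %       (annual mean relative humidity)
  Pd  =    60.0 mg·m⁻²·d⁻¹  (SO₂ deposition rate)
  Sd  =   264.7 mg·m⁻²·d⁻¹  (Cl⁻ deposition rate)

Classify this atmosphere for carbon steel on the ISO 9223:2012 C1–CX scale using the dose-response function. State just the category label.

carbon steel: temperature factor f = -0.054·(13.1) = -0.7074
  SO₂ term: 1.77·60.0^0.52·exp(0.02·85-0.7074) = 40.15
  Sd branch = 0.102·Sd^0.62·e^(0.033·RH+0.04·T) = 135 μm/a
  sum: 40.15 + 135 → r_corr = 175.1 μm/a
175 μm/a falls in (80, 200] for carbon steel → category C5

C5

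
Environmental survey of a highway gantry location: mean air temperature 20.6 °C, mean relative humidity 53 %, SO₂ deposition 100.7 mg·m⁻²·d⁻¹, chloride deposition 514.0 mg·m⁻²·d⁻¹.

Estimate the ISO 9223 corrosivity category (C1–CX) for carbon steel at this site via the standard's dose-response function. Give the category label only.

C5

carbon steel: T>10 °C ⇒ hinge -0.054·(20.6−10) = -0.5724
  Pd branch = 1.77·Pd^0.52·e^(0.02·RH+f) = 31.72 μm/a
  Cl⁻ term: 0.102·514.0^0.62·exp(0.033·53+0.04·20.6) = 64.1
  sum: 31.72 + 64.1 → r_corr = 95.82 μm/a
ISO 9223 Table 2 (carbon steel): 80 < 95.8 ≤ 200 μm/a ⇒ C5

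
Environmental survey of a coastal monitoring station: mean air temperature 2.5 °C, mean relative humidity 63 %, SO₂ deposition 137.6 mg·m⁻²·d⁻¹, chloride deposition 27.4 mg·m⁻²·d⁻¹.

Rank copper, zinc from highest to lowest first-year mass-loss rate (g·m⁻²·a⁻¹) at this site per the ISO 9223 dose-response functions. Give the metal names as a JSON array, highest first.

copper: f(T) = +0.126·(T−10) [T≤10 °C] = -0.9450
  SO₂ term: 0.0053·137.6^0.26·exp(0.059·63-0.9450) = 0.3049
  Sd branch = 0.01025·Sd^0.27·e^(0.036·RH+0.049·T) = 0.2736 μm/a
  r_corr = 0.3049 + 0.2736 = 0.5785 μm/a
  mass loss = 0.5785 μm/a × 8.96 g/cm³ = 5.183 g·m⁻²·a⁻¹
zinc: T≤10 °C ⇒ hinge +0.038·(2.5−10) = -0.2850
  SO₂ term: 0.0129·137.6^0.44·exp(0.046·63-0.2850) = 1.536
  Cl⁻ term: 0.0175·27.4^0.57·exp(0.008·63+0.085·2.5) = 0.2364
  r_corr = 1.536 + 0.2364 = 1.772 μm/a
  mass loss = 1.772 μm/a × 7.14 g/cm³ = 12.66 g·m⁻²·a⁻¹
Ordering by g·m⁻²·a⁻¹: zinc (12.7) > copper (5.18)

["zinc", "copper"]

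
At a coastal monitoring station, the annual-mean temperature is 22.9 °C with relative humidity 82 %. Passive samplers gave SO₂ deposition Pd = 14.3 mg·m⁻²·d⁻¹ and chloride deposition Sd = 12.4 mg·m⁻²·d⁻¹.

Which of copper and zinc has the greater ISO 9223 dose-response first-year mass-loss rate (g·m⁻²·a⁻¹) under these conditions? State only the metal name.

copper

copper: T>10 °C ⇒ hinge -0.080·(22.9−10) = -1.0320
  sulphur-dioxide contribution → 0.476 μm/a
  chloride contribution → 1.189 μm/a
  total first-year rate 1.665 μm/a
  mass loss = 1.665 μm/a × 8.96 g/cm³ = 14.92 g·m⁻²·a⁻¹
zinc: f(T) = -0.071·(T−10) [T>10 °C] = -0.9159
  sulphur-dioxide contribution → 0.7233 μm/a
  chloride contribution → 0.9921 μm/a
  ⇒ r_corr(zinc) = 1.715 μm/a
  mass loss = 1.715 μm/a × 7.14 g/cm³ = 12.25 g·m⁻²·a⁻¹
Ordering by g·m⁻²·a⁻¹: copper (14.9) > zinc (12.2)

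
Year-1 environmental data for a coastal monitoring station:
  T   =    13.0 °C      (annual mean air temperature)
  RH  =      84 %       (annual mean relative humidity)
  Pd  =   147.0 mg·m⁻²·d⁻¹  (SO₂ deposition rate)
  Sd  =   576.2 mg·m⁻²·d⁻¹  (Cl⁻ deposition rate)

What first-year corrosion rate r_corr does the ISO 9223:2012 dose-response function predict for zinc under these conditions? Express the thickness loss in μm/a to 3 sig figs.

r_corr = 8.34 μm/a

zinc: f(T) = -0.071·(T−10) [T>10 °C] = -0.2130
  SO₂ term: 0.0129·147.0^0.44·exp(0.046·84-0.2130) = 4.465
  Sd branch = 0.0175·Sd^0.57·e^(0.008·RH+0.085·T) = 3.875 μm/a
  r_corr = 4.465 + 3.875 = 8.34 μm/a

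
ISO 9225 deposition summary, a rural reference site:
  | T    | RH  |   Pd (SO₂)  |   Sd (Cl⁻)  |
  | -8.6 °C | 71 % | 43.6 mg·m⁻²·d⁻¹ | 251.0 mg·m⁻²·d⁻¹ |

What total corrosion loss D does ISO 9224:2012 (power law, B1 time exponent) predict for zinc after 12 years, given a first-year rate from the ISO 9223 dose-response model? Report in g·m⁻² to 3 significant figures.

D(12) = 65.9 g·m⁻²

zinc: f(T) = +0.038·(T−10) [T≤10 °C] = -0.7068
  sulphur-dioxide contribution → 0.8778 μm/a
  chloride contribution → 0.3468 μm/a
  ⇒ r_corr(zinc) = 1.225 μm/a
ISO 9224: D(t) = r_corr · t^b with b = 0.813 (zinc, B1)
  D(12) = 1.225 × 12^0.813 = 1.225 × 7.54 = 9.234 μm
  Mass loss = 9.234 μm × 7.14 g/cm³ = 65.93 g·m⁻²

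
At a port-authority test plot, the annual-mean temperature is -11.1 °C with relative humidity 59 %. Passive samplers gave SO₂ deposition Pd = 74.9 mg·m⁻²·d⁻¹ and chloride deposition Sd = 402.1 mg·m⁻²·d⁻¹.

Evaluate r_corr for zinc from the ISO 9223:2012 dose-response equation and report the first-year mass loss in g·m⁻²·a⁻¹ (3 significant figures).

zinc: f(T) = +0.038·(T−10) [T≤10 °C] = -0.8018
  SO₂ term: 0.0129·74.9^0.44·exp(0.046·59-0.8018) = 0.5832
  Sd branch = 0.0175·Sd^0.57·e^(0.008·RH+0.085·T) = 0.3332 μm/a
  r_corr = 0.5832 + 0.3332 = 0.9164 μm/a
Convert to mass loss: 0.9164 μm/a × 7.14 g/cm³ = 6.543 g·m⁻²·a⁻¹

r_corr = 6.54 g·m⁻²·a⁻¹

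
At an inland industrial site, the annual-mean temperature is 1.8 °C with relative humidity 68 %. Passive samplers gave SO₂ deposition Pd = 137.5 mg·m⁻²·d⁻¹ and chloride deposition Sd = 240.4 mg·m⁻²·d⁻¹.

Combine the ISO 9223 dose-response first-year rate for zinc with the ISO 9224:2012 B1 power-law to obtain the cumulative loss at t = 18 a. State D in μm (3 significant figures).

zinc: f(T) = +0.038·(T−10) [T≤10 °C] = -0.3116
  sulphur-dioxide contribution → 1.882 μm/a
  chloride contribution → 0.7996 μm/a
  ⇒ r_corr(zinc) = 2.681 μm/a
Power-law: D(18) = r_corr · 18^0.813
  D(18) = 2.681 × 18^0.813 = 2.681 × 10.48 = 28.11 μm

D(18) = 28.1 μm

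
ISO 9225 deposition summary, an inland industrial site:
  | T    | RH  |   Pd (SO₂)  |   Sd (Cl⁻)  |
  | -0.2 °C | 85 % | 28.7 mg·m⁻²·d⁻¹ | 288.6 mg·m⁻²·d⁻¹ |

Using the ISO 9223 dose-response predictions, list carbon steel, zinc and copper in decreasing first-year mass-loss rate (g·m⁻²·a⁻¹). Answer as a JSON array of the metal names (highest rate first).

["carbon steel", "zinc", "copper"]

carbon steel: T≤10 °C ⇒ hinge +0.150·(-0.2−10) = -1.5300
  Pd branch = 1.77·Pd^0.52·e^(0.02·RH+f) = 12.02 μm/a
  Cl⁻ term: 0.102·288.6^0.62·exp(0.033·85+0.04·-0.2) = 56.07
  sum: 12.02 + 56.07 → r_corr = 68.09 μm/a
  mass loss = 68.09 μm/a × 7.85 g/cm³ = 534.5 g·m⁻²·a⁻¹
zinc: f(T) = +0.038·(T−10) [T≤10 °C] = -0.3876
  SO₂ term: 0.0129·28.7^0.44·exp(0.046·85-0.3876) = 1.913
  Sd branch = 0.0175·Sd^0.57·e^(0.008·RH+0.085·T) = 0.8577 μm/a
  r_corr = 1.913 + 0.8577 = 2.771 μm/a
  mass loss = 2.771 μm/a × 7.14 g/cm³ = 19.79 g·m⁻²·a⁻¹
copper: temperature factor f = +0.126·(-10.2) = -1.2852
  SO₂ term: 0.0053·28.7^0.26·exp(0.059·85-1.2852) = 0.5286
  Sd branch = 0.01025·Sd^0.27·e^(0.036·RH+0.049·T) = 0.9993 μm/a
  sum: 0.5286 + 0.9993 → r_corr = 1.528 μm/a
  mass loss = 1.528 μm/a × 8.96 g/cm³ = 13.69 g·m⁻²·a⁻¹
Ordering by g·m⁻²·a⁻¹: carbon steel (534) > zinc (19.8) > copper (13.7)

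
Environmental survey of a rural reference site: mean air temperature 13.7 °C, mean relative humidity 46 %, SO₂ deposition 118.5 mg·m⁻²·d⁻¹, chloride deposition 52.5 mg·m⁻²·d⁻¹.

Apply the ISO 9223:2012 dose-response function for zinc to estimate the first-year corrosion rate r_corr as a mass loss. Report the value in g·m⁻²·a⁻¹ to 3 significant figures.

zinc: T>10 °C ⇒ hinge -0.071·(13.7−10) = -0.2627
  SO₂ term: 0.0129·118.5^0.44·exp(0.046·46-0.2627) = 0.6728
  Cl⁻ term: 0.0175·52.5^0.57·exp(0.008·46+0.085·13.7) = 0.7746
  r_corr = 0.6728 + 0.7746 = 1.447 μm/a
Convert to mass loss: 1.447 μm/a × 7.14 g/cm³ = 10.33 g·m⁻²·a⁻¹

r_corr = 10.3 g·m⁻²·a⁻¹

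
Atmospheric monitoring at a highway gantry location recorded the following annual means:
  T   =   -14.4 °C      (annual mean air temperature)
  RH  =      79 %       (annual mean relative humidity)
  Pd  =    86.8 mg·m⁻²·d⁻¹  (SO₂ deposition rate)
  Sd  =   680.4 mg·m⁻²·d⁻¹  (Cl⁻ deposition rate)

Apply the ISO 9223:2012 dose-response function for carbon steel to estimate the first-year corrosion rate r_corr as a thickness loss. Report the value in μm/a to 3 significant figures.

carbon steel: temperature factor f = +0.150·(-24.4) = -3.6600
  SO₂ term: 1.77·86.8^0.52·exp(0.02·79-3.6600) = 2.253
  Cl⁻ term: 0.102·680.4^0.62·exp(0.033·79+0.04·-14.4) = 44.36
  sum: 2.253 + 44.36 → r_corr = 46.61 μm/a

r_corr = 46.6 μm/a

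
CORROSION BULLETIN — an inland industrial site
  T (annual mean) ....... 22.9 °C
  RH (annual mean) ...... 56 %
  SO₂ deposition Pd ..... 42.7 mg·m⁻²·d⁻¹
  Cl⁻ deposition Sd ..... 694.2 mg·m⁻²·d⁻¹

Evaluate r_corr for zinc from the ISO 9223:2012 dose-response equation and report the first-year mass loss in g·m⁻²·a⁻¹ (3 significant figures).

r_corr = 59.6 g·m⁻²·a⁻¹

zinc: temperature factor f = -0.071·(12.9) = -0.9159
  SO₂ term: 0.0129·42.7^0.44·exp(0.046·56-0.9159) = 0.354
  Cl⁻ term: 0.0175·694.2^0.57·exp(0.008·56+0.085·22.9) = 7.991
  r_corr = 0.354 + 7.991 = 8.345 μm/a
Convert to mass loss: 8.345 μm/a × 7.14 g/cm³ = 59.58 g·m⁻²·a⁻¹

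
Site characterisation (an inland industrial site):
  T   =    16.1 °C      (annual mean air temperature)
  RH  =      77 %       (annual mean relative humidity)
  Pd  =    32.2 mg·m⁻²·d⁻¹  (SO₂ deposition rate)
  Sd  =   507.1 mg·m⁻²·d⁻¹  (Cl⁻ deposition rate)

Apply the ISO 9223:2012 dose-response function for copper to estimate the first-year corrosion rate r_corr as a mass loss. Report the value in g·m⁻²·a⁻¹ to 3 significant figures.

copper: T>10 °C ⇒ hinge -0.080·(16.1−10) = -0.4880
  sulphur-dioxide contribution → 0.754 μm/a
  chloride contribution → 1.939 μm/a
  ⇒ r_corr(copper) = 2.693 μm/a
Convert to mass loss: 2.693 μm/a × 8.96 g/cm³ = 24.13 g·m⁻²·a⁻¹

r_corr = 24.1 g·m⁻²·a⁻¹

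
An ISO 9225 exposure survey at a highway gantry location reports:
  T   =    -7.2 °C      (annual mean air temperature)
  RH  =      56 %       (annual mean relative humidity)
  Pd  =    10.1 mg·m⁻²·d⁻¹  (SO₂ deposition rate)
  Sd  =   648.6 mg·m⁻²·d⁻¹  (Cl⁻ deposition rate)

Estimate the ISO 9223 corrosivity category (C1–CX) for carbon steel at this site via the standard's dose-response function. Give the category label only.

carbon steel: temperature factor f = +0.150·(-17.2) = -2.5800
  SO₂ term: 1.77·10.1^0.52·exp(0.02·56-2.5800) = 1.368
  Sd branch = 0.102·Sd^0.62·e^(0.033·RH+0.04·T) = 26.89 μm/a
  r_corr = 1.368 + 26.89 = 28.25 μm/a
ISO 9223 Table 2 (carbon steel): 25 < 28.3 ≤ 50 μm/a ⇒ C3

C3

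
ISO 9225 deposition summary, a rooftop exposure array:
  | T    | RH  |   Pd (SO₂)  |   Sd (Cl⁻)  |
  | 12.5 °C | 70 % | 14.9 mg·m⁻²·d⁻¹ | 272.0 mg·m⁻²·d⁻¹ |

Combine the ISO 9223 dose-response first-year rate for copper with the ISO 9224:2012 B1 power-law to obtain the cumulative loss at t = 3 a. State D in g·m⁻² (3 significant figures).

D(3) = 30.1 g·m⁻²

copper: f(T) = -0.080·(T−10) [T>10 °C] = -0.2000
  SO₂ term: 0.0053·14.9^0.26·exp(0.059·70-0.2000) = 0.5446
  Cl⁻ term: 0.01025·272.0^0.27·exp(0.036·70+0.049·12.5) = 1.068
  sum: 0.5446 + 1.068 → r_corr = 1.612 μm/a
ISO 9224: D(t) = r_corr · t^b with b = 0.667 (copper, B1)
  D(3) = 1.612 × 3^0.667 = 1.612 × 2.081 = 3.355 μm
  Mass loss = 3.355 μm × 8.96 g/cm³ = 30.06 g·m⁻²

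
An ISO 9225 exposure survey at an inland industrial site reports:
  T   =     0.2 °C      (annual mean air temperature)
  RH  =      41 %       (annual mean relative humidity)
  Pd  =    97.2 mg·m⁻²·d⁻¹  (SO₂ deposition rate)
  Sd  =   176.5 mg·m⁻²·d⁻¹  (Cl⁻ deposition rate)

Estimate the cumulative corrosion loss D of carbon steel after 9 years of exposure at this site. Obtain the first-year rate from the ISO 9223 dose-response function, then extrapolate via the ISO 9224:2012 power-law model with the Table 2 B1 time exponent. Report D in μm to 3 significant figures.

D(9) = 62.5 μm

carbon steel: temperature factor f = +0.150·(-9.8) = -1.4700
  Pd branch = 1.77·Pd^0.52·e^(0.02·RH+f) = 9.983 μm/a
  Sd branch = 0.102·Sd^0.62·e^(0.033·RH+0.04·T) = 9.832 μm/a
  sum: 9.983 + 9.832 → r_corr = 19.82 μm/a
ISO 9224: D(t) = r_corr · t^b with b = 0.523 (carbon steel, B1)
  D(9) = 19.82 × 9^0.523 = 19.82 × 3.156 = 62.53 μm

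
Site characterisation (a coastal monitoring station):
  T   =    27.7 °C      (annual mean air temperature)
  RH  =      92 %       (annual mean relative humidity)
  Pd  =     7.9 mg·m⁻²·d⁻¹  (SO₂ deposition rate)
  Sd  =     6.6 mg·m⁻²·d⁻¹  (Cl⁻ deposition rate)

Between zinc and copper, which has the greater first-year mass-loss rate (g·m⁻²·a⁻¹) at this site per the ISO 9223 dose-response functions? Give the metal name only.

zinc: T>10 °C ⇒ hinge -0.071·(27.7−10) = -1.2567
  Pd branch = 0.0129·Pd^0.44·e^(0.046·RH+f) = 0.6276 μm/a
  Sd branch = 0.0175·Sd^0.57·e^(0.008·RH+0.085·T) = 1.128 μm/a
  sum: 0.6276 + 1.128 → r_corr = 1.756 μm/a
  mass loss = 1.756 μm/a × 7.14 g/cm³ = 12.54 g·m⁻²·a⁻¹
copper: temperature factor f = -0.080·(17.7) = -1.4160
  SO₂ term: 0.0053·7.9^0.26·exp(0.059·92-1.4160) = 0.5012
  Sd branch = 0.01025·Sd^0.27·e^(0.036·RH+0.049·T) = 1.819 μm/a
  sum: 0.5012 + 1.819 → r_corr = 2.32 μm/a
  mass loss = 2.32 μm/a × 8.96 g/cm³ = 20.79 g·m⁻²·a⁻¹
Ordering by g·m⁻²·a⁻¹: copper (20.8) > zinc (12.5)

copper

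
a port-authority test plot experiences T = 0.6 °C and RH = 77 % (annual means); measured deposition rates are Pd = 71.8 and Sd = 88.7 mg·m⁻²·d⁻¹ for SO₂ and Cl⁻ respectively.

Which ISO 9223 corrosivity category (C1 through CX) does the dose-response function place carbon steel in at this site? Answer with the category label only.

carbon steel: temperature factor f = +0.150·(-9.4) = -1.4100
  Pd branch = 1.77·Pd^0.52·e^(0.02·RH+f) = 18.6 μm/a
  Sd branch = 0.102·Sd^0.62·e^(0.033·RH+0.04·T) = 21.39 μm/a
  sum: 18.6 + 21.39 → r_corr = 40 μm/a
40 μm/a falls in (25, 50] for carbon steel → category C3

C3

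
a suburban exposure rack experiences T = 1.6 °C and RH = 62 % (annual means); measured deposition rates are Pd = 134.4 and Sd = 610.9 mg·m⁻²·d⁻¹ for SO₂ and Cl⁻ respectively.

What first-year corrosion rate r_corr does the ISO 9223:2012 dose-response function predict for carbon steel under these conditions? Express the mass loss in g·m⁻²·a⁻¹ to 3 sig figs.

r_corr = 527 g·m⁻²·a⁻¹

carbon steel: f(T) = +0.150·(T−10) [T≤10 °C] = -1.2600
  SO₂ term: 1.77·134.4^0.52·exp(0.02·62-1.2600) = 22.18
  Cl⁻ term: 0.102·610.9^0.62·exp(0.033·62+0.04·1.6) = 44.9
  r_corr = 22.18 + 44.9 = 67.09 μm/a
Convert to mass loss: 67.09 μm/a × 7.85 g/cm³ = 526.6 g·m⁻²·a⁻¹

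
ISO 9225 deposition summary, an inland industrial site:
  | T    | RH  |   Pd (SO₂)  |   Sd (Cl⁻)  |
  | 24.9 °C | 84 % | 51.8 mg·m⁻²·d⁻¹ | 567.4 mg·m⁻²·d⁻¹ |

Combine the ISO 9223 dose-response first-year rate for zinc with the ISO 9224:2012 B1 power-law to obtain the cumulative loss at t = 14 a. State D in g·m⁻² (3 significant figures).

D(14) = 719 g·m⁻²

zinc: T>10 °C ⇒ hinge -0.071·(24.9−10) = -1.0579
  Pd branch = 0.0129·Pd^0.44·e^(0.046·RH+f) = 1.212 μm/a
  Cl⁻ term: 0.0175·567.4^0.57·exp(0.008·84+0.085·24.9) = 10.56
  r_corr = 1.212 + 10.56 = 11.78 μm/a
Power-law: D(14) = r_corr · 14^0.813
  D(14) = 11.78 × 14^0.813 = 11.78 × 8.547 = 100.6 μm
  Mass loss = 100.6 μm × 7.14 g/cm³ = 718.6 g·m⁻²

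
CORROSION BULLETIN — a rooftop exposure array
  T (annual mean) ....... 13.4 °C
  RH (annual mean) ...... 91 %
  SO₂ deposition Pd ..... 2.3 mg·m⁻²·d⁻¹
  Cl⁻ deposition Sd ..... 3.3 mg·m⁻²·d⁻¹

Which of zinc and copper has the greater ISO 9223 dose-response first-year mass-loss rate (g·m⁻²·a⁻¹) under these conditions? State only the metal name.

copper

zinc: T>10 °C ⇒ hinge -0.071·(13.4−10) = -0.2414
  SO₂ term: 0.0129·2.3^0.44·exp(0.046·91-0.2414) = 0.9613
  Cl⁻ term: 0.0175·3.3^0.57·exp(0.008·91+0.085·13.4) = 0.2236
  r_corr = 0.9613 + 0.2236 = 1.185 μm/a
  mass loss = 1.185 μm/a × 7.14 g/cm³ = 8.46 g·m⁻²·a⁻¹
copper: f(T) = -0.080·(T−10) [T>10 °C] = -0.2720
  Pd branch = 0.0053·Pd^0.26·e^(0.059·RH+f) = 1.076 μm/a
  Sd branch = 0.01025·Sd^0.27·e^(0.036·RH+0.049·T) = 0.7222 μm/a
  sum: 1.076 + 0.7222 → r_corr = 1.798 μm/a
  mass loss = 1.798 μm/a × 8.96 g/cm³ = 16.11 g·m⁻²·a⁻¹
Ordering by g·m⁻²·a⁻¹: copper (16.1) > zinc (8.46)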